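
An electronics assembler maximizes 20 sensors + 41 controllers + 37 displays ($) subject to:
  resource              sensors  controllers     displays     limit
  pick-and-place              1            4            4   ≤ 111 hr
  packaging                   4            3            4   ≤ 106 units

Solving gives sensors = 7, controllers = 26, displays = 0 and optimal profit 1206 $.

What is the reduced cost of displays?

Check each constraint at x*: pick-and-place 111/111 (tight); packaging 106/106 (tight).
Dual feasibility on the basic columns requires 1·y_pick-and-place + 4·y_packaging = 20, 4·y_pick-and-place + 3·y_packaging = 41.
Solving: y_pick-and-place = 8, y_packaging = 3.
Reduced cost of displays: c₃ − yᵀa₃ = 37 − (8·4 + 3·4) = 37 − 44 = -7.

-7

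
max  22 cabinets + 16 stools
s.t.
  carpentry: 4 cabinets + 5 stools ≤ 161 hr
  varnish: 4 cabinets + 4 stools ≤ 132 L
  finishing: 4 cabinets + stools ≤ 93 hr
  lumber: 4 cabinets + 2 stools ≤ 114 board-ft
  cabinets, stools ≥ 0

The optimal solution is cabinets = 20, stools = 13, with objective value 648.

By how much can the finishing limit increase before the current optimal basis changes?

Binding constraints: varnish, finishing. The basis is B = [[4,4],[4,1]] with det -12.
Per unit increase in finishing, x* moves by d = (0.3333, -0.3333).
The basis stays optimal until lumber becomes binding; allowable increase = 12 hr.

12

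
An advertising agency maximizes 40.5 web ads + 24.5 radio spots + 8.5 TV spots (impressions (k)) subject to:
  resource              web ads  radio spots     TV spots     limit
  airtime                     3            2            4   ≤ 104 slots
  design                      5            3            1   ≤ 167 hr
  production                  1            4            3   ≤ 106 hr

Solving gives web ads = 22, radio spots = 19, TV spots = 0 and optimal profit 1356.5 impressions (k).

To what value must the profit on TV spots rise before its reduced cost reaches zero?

Binding: airtime and design. Non-binding: production (8 unused).
Slack constraints have shadow price 0 (complementary slackness).
From A_Bᵀ y = c: 3·y_airtime + 5·y_design = 40.5; 2·y_airtime + 3·y_design = 24.5.
Solving: y_airtime = 1, y_design = 7.5.
TV spots enters the basis when its profit ≥ yᵀa₃ = 1·4 + 7.5·1 = 11.5.

11.5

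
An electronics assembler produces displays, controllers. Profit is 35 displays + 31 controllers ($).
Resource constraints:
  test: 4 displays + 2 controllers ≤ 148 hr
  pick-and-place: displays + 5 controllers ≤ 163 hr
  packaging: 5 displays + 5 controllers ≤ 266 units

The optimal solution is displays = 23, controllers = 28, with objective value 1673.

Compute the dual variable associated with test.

Binding: test and pick-and-place. Non-binding: packaging (11 unused).
By complementary slackness, y = 0 for the non-binding constraint.
The binding rows give the dual system: 4·y_test + 1·y_pick-and-place = 35 and 2·y_test + 5·y_pick-and-place = 31.
→ y_test = 8 and y_pick-and-place = 3.
Shadow price of test = 8.

8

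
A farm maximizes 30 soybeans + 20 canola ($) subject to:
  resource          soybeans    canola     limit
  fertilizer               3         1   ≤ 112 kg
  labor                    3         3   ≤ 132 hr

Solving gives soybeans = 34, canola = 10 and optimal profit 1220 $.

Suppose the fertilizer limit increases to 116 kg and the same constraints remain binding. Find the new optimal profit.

1240

Check each constraint at x*: fertilizer 112/112 (tight); labor 132/132 (tight).
From A_Bᵀ y = c: 3·y_fertilizer + 3·y_labor = 30; 1·y_fertilizer + 3·y_labor = 20.
This yields shadow prices y_fertilizer = 5, y_labor = 5.
Δz = y_fertilizer·Δb = 5 × (4) = 20, so new z* = 1220 + 20 = 1240.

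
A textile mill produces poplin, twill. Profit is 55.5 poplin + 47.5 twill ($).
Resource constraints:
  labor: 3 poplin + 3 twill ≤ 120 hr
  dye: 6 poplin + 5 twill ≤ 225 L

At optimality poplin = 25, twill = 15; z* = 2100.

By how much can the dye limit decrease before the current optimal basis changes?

Binding constraints: labor, dye. The basis is B = [[3,3],[6,5]] with det -3.
Per unit decrease in dye, x* moves by d = (-1, 1).
The basis stays optimal until poplin reaches 0; allowable decrease = 25 L.

25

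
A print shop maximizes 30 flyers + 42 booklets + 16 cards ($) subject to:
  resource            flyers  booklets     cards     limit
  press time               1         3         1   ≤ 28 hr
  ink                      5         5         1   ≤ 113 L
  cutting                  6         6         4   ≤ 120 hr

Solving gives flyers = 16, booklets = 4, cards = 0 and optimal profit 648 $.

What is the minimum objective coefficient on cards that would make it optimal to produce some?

At the optimum: press time uses 28 of 28 (binding); ink uses 100 of 113 (slack = 13); cutting uses 120 of 120 (binding).
Slack constraints have shadow price 0 (complementary slackness).
Dual feasibility on the basic columns requires 1·y_press time + 6·y_cutting = 30, 3·y_press time + 6·y_cutting = 42.
Solving: y_press time = 6, y_cutting = 4.
cards enters the basis when its profit ≥ yᵀa₃ = 6·1 + 4·4 = 22.

22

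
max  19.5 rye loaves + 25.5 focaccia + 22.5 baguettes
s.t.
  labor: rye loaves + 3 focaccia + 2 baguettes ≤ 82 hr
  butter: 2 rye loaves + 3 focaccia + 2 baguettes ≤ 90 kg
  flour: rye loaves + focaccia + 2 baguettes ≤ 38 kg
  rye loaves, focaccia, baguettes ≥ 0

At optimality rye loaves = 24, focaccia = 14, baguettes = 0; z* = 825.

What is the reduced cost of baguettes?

-4.5

Binding: butter and flour. Non-binding: labor (16 unused).
Since labor is not tight, its dual is 0.
Dual feasibility on the basic columns requires 2·y_butter + 1·y_flour = 19.5, 3·y_butter + 1·y_flour = 25.5.
Solving: y_butter = 6, y_flour = 7.5.
Reduced cost of baguettes: c₃ − yᵀa₃ = 22.5 − (6·2 + 7.5·2) = 22.5 − 27 = -4.5.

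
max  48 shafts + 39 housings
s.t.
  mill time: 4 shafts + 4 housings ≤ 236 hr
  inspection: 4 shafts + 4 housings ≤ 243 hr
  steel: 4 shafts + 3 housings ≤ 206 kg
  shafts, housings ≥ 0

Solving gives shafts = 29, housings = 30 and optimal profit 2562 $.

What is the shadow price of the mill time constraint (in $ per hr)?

Binding: mill time and steel. Non-binding: inspection (7 unused).
Since inspection is not tight, its dual is 0.
From A_Bᵀ y = c: 4·y_mill time + 4·y_steel = 48; 4·y_mill time + 3·y_steel = 39.
Solving: y_mill time = 3, y_steel = 9.
Shadow price of mill time = 3.

3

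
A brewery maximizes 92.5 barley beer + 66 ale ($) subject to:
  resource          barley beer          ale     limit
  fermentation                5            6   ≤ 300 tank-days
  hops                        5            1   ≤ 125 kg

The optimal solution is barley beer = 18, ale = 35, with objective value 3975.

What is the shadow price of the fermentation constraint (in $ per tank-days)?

9.5

At the optimum: fermentation uses 300 of 300 (binding); hops uses 125 of 125 (binding).
From A_Bᵀ y = c: 5·y_fermentation + 5·y_hops = 92.5; 6·y_fermentation + 1·y_hops = 66.
This yields shadow prices y_fermentation = 9.5, y_hops = 9.
Shadow price of fermentation = 9.5.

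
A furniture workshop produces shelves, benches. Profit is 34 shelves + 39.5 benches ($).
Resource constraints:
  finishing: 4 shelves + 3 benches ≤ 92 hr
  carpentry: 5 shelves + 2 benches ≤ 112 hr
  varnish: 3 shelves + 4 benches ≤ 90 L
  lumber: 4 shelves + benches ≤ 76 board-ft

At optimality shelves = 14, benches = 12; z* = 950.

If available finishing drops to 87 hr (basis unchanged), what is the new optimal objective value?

Check each constraint at x*: finishing 92/92 (tight); carpentry 94/112 (slack 18); varnish 90/90 (tight); lumber 68/76 (slack 8).
By complementary slackness, y = 0 for the non-binding constraints.
From A_Bᵀ y = c: 4·y_finishing + 3·y_varnish = 34; 3·y_finishing + 4·y_varnish = 39.5.
This yields shadow prices y_finishing = 2.5, y_varnish = 8.
Δz = y_finishing·Δb = 2.5 × (-5) = -12.5, so new z* = 950 − 12.5 = 937.5.

937.5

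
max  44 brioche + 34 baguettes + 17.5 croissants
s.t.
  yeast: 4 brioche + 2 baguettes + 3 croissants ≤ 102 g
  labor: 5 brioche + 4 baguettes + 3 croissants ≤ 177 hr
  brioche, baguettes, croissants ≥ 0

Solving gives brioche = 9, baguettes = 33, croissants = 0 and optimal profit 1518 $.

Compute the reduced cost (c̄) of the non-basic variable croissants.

At the optimum: yeast uses 102 of 102 (binding); labor uses 177 of 177 (binding).
The binding rows give the dual system: 4·y_yeast + 5·y_labor = 44 and 2·y_yeast + 4·y_labor = 34.
This yields shadow prices y_yeast = 1, y_labor = 8.
Reduced cost of croissants: c₃ − yᵀa₃ = 17.5 − (1·3 + 8·3) = 17.5 − 27 = -9.5.

-9.5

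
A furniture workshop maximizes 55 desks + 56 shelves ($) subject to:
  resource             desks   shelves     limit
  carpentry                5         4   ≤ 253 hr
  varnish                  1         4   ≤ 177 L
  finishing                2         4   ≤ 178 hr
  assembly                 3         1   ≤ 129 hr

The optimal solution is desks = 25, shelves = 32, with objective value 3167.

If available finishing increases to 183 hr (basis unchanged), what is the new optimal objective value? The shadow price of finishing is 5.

Δb = 5, so new z* = 3167 + (5)·(5) = 3167 + 25 = 3192.

3192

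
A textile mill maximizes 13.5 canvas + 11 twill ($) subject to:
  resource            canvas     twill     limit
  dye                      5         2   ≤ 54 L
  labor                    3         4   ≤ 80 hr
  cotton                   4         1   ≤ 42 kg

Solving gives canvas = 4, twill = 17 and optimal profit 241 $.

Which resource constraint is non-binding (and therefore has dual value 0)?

dye: 54/54 (binding)
labor: 80/80 (binding)
cotton: 33/42 (slack 9)
By complementary slackness, a constraint with positive slack has shadow price 0 → cotton.

cotton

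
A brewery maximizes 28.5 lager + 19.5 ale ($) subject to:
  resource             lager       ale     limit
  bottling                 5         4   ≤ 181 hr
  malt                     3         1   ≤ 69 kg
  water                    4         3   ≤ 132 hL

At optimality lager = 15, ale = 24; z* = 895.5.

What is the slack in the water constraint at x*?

0

water used = 4·15 + 3·24 = 132; slack = 132 − 132 = 0.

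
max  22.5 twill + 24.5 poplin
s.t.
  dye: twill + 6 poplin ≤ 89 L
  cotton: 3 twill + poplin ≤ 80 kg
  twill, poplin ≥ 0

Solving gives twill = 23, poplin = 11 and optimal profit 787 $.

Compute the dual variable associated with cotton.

6.5

Both dye and cotton are binding at x*.
Dual feasibility on the basic columns requires 1·y_dye + 3·y_cotton = 22.5, 6·y_dye + 1·y_cotton = 24.5.
→ y_dye = 3 and y_cotton = 6.5.
Shadow price of cotton = 6.5.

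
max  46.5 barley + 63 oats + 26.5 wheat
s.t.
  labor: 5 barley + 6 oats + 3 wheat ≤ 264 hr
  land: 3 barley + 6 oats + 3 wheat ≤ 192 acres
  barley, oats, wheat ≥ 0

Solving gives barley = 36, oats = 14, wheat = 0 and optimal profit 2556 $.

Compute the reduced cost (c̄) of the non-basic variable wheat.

-5

Check each constraint at x*: labor 264/264 (tight); land 192/192 (tight).
Dual feasibility on the basic columns requires 5·y_labor + 3·y_land = 46.5, 6·y_labor + 6·y_land = 63.
This yields shadow prices y_labor = 7.5, y_land = 3.
Reduced cost of wheat: c₃ − yᵀa₃ = 26.5 − (7.5·3 + 3·3) = 26.5 − 31.5 = -5.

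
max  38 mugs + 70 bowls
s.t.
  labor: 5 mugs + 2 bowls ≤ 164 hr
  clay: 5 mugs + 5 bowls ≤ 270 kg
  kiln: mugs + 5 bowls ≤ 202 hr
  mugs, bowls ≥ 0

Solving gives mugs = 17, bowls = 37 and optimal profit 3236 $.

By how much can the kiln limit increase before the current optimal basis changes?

68

Binding constraints: clay, kiln. The basis is B = [[5,5],[1,5]] with det 20.
Per unit increase in kiln, x* moves by d = (-0.25, 0.25).
The basis stays optimal until mugs reaches 0; allowable increase = 68 hr.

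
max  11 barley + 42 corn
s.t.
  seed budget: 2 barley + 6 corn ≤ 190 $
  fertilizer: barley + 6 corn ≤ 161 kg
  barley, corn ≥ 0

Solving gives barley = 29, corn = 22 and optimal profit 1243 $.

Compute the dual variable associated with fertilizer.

3

Both seed budget and fertilizer are binding at x*.
The binding rows give the dual system: 2·y_seed budget + 1·y_fertilizer = 11 and 6·y_seed budget + 6·y_fertilizer = 42.
Solving: y_seed budget = 4, y_fertilizer = 3.
Shadow price of fertilizer = 3.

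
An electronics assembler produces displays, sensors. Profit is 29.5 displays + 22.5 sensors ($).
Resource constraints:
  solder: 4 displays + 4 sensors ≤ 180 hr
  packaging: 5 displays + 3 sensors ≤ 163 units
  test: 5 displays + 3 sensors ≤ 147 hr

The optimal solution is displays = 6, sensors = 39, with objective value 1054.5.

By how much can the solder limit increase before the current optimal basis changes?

Binding constraints: solder, test. The basis is B = [[4,4],[5,3]] with det -8.
Per unit increase in solder, x* moves by d = (-0.375, 0.625).
The basis stays optimal until displays reaches 0; allowable increase = 16 hr.

16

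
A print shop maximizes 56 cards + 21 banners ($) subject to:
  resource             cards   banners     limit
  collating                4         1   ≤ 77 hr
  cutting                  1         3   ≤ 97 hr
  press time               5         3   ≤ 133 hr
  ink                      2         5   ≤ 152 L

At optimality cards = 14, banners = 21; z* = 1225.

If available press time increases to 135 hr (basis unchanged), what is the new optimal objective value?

1233

Check each constraint at x*: collating 77/77 (tight); cutting 77/97 (slack 20); press time 133/133 (tight); ink 133/152 (slack 19).
Slack constraints have shadow price 0 (complementary slackness).
Dual feasibility on the basic columns requires 4·y_collating + 5·y_press time = 56, 1·y_collating + 3·y_press time = 21.
→ y_collating = 9 and y_press time = 4.
Δz = y_press time·Δb = 4 × (2) = 8, so new z* = 1225 + 8 = 1233.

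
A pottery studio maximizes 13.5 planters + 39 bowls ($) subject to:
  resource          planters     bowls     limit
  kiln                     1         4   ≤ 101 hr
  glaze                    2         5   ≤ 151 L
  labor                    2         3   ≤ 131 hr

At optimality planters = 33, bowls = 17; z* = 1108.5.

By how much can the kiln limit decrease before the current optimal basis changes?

Binding constraints: kiln, glaze. The basis is B = [[1,4],[2,5]] with det -3.
Per unit decrease in kiln, x* moves by d = (1.6667, -0.6667).
The basis stays optimal until labor becomes binding; allowable decrease = 10.5 hr.

10.5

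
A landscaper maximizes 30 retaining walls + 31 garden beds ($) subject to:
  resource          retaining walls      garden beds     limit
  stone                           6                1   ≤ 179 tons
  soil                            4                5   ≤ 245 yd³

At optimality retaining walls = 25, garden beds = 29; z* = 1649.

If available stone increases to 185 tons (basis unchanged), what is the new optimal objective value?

1655

At the optimum: stone uses 179 of 179 (binding); soil uses 245 of 245 (binding).
From A_Bᵀ y = c: 6·y_stone + 4·y_soil = 30; 1·y_stone + 5·y_soil = 31.
Solving: y_stone = 1, y_soil = 6.
Δz = y_stone·Δb = 1 × (6) = 6, so new z* = 1649 + 6 = 1655.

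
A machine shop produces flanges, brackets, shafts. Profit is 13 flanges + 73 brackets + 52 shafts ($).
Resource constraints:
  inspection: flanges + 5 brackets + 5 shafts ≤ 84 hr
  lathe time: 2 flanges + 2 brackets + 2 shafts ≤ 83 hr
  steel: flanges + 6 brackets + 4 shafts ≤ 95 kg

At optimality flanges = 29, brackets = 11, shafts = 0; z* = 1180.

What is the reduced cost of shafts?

At the optimum: inspection uses 84 of 84 (binding); lathe time uses 80 of 83 (slack = 3); steel uses 95 of 95 (binding).
By complementary slackness, y = 0 for the non-binding constraint.
From A_Bᵀ y = c: 1·y_inspection + 1·y_steel = 13; 5·y_inspection + 6·y_steel = 73.
→ y_inspection = 5 and y_steel = 8.
Reduced cost of shafts: c₃ − yᵀa₃ = 52 − (5·5 + 8·4) = 52 − 57 = -5.

-5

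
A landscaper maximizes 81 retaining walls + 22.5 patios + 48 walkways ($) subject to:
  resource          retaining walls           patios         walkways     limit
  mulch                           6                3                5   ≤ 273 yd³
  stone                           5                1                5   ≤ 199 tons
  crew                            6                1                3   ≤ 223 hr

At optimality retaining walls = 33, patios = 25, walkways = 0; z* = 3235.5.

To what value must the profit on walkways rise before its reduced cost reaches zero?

At the optimum: mulch uses 273 of 273 (binding); stone uses 190 of 199 (slack = 9); crew uses 223 of 223 (binding).
Since stone is not tight, its dual is 0.
Dual feasibility on the basic columns requires 6·y_mulch + 6·y_crew = 81, 3·y_mulch + 1·y_crew = 22.5.
This yields shadow prices y_mulch = 4.5, y_crew = 9.
walkways enters the basis when its profit ≥ yᵀa₃ = 4.5·5 + 9·3 = 49.5.

49.5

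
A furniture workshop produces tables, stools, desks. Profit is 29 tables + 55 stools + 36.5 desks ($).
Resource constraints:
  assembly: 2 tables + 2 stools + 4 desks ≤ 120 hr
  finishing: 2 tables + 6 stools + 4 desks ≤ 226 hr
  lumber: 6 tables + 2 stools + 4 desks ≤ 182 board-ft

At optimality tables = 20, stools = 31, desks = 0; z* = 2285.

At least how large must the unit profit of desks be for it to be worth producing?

Binding: finishing and lumber. Non-binding: assembly (18 unused).
By complementary slackness, y = 0 for the non-binding constraint.
The binding rows give the dual system: 2·y_finishing + 6·y_lumber = 29 and 6·y_finishing + 2·y_lumber = 55.
→ y_finishing = 8.5 and y_lumber = 2.
desks enters the basis when its profit ≥ yᵀa₃ = 8.5·4 + 2·4 = 42.

42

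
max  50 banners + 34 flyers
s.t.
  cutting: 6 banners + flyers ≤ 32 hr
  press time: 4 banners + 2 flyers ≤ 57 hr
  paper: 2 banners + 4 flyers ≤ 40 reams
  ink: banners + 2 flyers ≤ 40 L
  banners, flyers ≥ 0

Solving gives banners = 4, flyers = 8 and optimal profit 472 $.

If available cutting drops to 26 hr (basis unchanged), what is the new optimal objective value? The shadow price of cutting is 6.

Δb = -6, so new z* = 472 + (6)·(-6) = 472 − 36 = 436.

436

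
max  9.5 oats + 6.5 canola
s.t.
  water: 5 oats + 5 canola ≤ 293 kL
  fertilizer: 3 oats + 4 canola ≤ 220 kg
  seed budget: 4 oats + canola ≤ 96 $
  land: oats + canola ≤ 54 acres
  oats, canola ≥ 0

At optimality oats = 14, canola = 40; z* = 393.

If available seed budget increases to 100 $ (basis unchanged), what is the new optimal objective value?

397

At the optimum: water uses 270 of 293 (slack = 23); fertilizer uses 202 of 220 (slack = 18); seed budget uses 96 of 96 (binding); land uses 54 of 54 (binding).
Slack constraints have shadow price 0 (complementary slackness).
The binding rows give the dual system: 4·y_seed budget + 1·y_land = 9.5 and 1·y_seed budget + 1·y_land = 6.5.
Solving: y_seed budget = 1, y_land = 5.5.
Δz = y_seed budget·Δb = 1 × (4) = 4, so new z* = 393 + 4 = 397.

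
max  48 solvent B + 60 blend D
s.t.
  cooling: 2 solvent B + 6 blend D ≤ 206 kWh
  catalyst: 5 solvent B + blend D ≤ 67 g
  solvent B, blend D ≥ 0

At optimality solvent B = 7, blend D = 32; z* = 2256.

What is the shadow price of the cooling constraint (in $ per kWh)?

9

At the optimum: cooling uses 206 of 206 (binding); catalyst uses 67 of 67 (binding).
The binding rows give the dual system: 2·y_cooling + 5·y_catalyst = 48 and 6·y_cooling + 1·y_catalyst = 60.
→ y_cooling = 9 and y_catalyst = 6.
Shadow price of cooling = 9.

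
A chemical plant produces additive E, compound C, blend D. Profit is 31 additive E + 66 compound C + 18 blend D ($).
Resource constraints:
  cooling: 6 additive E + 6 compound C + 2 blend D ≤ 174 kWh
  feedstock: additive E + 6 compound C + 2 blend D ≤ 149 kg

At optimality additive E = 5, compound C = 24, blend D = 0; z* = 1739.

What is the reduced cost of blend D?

-4

Check each constraint at x*: cooling 174/174 (tight); feedstock 149/149 (tight).
The binding rows give the dual system: 6·y_cooling + 1·y_feedstock = 31 and 6·y_cooling + 6·y_feedstock = 66.
→ y_cooling = 4 and y_feedstock = 7.
Reduced cost of blend D: c₃ − yᵀa₃ = 18 − (4·2 + 7·2) = 18 − 22 = -4.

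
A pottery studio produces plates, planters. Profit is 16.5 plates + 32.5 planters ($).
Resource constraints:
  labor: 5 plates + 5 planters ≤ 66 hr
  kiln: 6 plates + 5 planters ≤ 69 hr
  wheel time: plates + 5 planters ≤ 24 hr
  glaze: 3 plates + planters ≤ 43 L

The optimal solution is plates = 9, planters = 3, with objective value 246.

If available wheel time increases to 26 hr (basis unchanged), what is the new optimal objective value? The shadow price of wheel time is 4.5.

Δb = 2, so new z* = 246 + (4.5)·(2) = 246 + 9 = 255.

255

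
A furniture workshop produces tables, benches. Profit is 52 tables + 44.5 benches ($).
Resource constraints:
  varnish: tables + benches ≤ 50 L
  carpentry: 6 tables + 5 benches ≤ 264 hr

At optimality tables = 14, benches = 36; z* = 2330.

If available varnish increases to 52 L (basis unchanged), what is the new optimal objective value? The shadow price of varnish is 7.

2344

Δb = 2, so new z* = 2330 + (7)·(2) = 2330 + 14 = 2344.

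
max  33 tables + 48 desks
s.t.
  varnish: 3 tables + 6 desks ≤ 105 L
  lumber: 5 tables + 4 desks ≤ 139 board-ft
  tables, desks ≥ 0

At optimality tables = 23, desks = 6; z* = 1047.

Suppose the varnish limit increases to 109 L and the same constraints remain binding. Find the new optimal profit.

1071

Check each constraint at x*: varnish 105/105 (tight); lumber 139/139 (tight).
From A_Bᵀ y = c: 3·y_varnish + 5·y_lumber = 33; 6·y_varnish + 4·y_lumber = 48.
Solving: y_varnish = 6, y_lumber = 3.
Δz = y_varnish·Δb = 6 × (4) = 24, so new z* = 1047 + 24 = 1071.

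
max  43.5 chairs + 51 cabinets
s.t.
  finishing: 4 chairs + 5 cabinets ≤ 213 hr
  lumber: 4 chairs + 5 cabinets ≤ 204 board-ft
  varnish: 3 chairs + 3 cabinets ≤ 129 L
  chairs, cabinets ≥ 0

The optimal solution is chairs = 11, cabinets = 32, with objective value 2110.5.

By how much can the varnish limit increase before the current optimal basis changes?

Binding constraints: lumber, varnish. The basis is B = [[4,5],[3,3]] with det -3.
Per unit increase in varnish, x* moves by d = (1.6667, -1.3333).
The basis stays optimal until cabinets reaches 0; allowable increase = 24 L.

24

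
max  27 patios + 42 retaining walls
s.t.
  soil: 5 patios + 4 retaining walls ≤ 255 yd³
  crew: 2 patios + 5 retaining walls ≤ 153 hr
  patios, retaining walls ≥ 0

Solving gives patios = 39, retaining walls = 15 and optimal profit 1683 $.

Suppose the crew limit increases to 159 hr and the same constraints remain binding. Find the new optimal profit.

1719

At the optimum: soil uses 255 of 255 (binding); crew uses 153 of 153 (binding).
From A_Bᵀ y = c: 5·y_soil + 2·y_crew = 27; 4·y_soil + 5·y_crew = 42.
Solving: y_soil = 3, y_crew = 6.
Δz = y_crew·Δb = 6 × (6) = 36, so new z* = 1683 + 36 = 1719.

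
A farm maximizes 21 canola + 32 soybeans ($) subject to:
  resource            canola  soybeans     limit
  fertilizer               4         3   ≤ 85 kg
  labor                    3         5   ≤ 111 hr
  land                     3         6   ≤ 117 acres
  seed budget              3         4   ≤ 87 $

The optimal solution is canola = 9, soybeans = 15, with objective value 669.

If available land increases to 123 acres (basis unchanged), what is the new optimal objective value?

681

At the optimum: fertilizer uses 81 of 85 (slack = 4); labor uses 102 of 111 (slack = 9); land uses 117 of 117 (binding); seed budget uses 87 of 87 (binding).
By complementary slackness, y = 0 for the non-binding constraints.
From A_Bᵀ y = c: 3·y_land + 3·y_seed budget = 21; 6·y_land + 4·y_seed budget = 32.
Solving: y_land = 2, y_seed budget = 5.
Δz = y_land·Δb = 2 × (6) = 12, so new z* = 669 + 12 = 681.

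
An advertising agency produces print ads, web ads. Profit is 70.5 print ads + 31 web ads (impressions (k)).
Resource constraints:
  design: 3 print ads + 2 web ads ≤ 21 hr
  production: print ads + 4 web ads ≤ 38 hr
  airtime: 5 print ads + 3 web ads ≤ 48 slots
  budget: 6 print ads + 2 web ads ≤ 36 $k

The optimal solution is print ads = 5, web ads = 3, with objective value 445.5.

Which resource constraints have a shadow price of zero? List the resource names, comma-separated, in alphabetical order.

airtime, production

design: 21/21 (binding)
production: 17/38 (slack 21)
airtime: 34/48 (slack 14)
budget: 36/36 (binding)
By complementary slackness, a constraint with positive slack has shadow price 0 → airtime, production.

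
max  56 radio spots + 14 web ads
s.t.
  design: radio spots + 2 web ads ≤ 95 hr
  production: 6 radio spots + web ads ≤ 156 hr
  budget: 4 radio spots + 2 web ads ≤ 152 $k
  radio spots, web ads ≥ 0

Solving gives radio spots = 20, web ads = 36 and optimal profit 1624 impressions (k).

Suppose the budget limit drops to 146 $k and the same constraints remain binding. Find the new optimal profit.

Binding: production and budget. Non-binding: design (3 unused).
Slack constraints have shadow price 0 (complementary slackness).
From A_Bᵀ y = c: 6·y_production + 4·y_budget = 56; 1·y_production + 2·y_budget = 14.
Solving: y_production = 7, y_budget = 3.5.
Δz = y_budget·Δb = 3.5 × (-6) = -21, so new z* = 1624 − 21 = 1603.

1603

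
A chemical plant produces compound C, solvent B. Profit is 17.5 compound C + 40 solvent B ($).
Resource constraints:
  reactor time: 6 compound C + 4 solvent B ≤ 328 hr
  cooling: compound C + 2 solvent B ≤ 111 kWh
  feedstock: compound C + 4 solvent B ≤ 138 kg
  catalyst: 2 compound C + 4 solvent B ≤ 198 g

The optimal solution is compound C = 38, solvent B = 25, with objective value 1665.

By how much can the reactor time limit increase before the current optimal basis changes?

Binding constraints: reactor time, feedstock. The basis is B = [[6,4],[1,4]] with det 20.
Per unit increase in reactor time, x* moves by d = (0.2, -0.05).
The basis stays optimal until catalyst becomes binding; allowable increase = 110 hr.

110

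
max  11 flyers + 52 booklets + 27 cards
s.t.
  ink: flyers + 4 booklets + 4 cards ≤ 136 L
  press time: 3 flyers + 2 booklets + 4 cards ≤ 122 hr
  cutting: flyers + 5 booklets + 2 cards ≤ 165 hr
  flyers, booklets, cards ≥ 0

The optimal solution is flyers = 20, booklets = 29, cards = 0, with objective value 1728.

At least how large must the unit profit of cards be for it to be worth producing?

28

Binding: ink and cutting. Non-binding: press time (4 unused).
Slack constraints have shadow price 0 (complementary slackness).
The binding rows give the dual system: 1·y_ink + 1·y_cutting = 11 and 4·y_ink + 5·y_cutting = 52.
Solving: y_ink = 3, y_cutting = 8.
cards enters the basis when its profit ≥ yᵀa₃ = 3·4 + 8·2 = 28.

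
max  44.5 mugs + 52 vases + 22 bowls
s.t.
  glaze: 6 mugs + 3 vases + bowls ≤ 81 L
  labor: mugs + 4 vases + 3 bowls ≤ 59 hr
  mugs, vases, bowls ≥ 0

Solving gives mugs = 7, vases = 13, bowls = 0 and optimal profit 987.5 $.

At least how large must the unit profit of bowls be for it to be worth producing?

Check each constraint at x*: glaze 81/81 (tight); labor 59/59 (tight).
Dual feasibility on the basic columns requires 6·y_glaze + 1·y_labor = 44.5, 3·y_glaze + 4·y_labor = 52.
This yields shadow prices y_glaze = 6, y_labor = 8.5.
bowls enters the basis when its profit ≥ yᵀa₃ = 6·1 + 8.5·3 = 31.5.

31.5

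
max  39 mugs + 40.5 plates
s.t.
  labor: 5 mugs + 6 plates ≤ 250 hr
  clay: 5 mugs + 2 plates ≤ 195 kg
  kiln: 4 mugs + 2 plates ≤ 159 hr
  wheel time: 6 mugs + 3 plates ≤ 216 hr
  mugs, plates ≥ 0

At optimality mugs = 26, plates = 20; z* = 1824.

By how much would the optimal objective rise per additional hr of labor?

Binding: labor and wheel time. Non-binding: clay (25 unused), kiln (15 unused).
Slack constraints have shadow price 0 (complementary slackness).
Dual feasibility on the basic columns requires 5·y_labor + 6·y_wheel time = 39, 6·y_labor + 3·y_wheel time = 40.5.
→ y_labor = 6 and y_wheel time = 1.5.
Shadow price of labor = 6.

6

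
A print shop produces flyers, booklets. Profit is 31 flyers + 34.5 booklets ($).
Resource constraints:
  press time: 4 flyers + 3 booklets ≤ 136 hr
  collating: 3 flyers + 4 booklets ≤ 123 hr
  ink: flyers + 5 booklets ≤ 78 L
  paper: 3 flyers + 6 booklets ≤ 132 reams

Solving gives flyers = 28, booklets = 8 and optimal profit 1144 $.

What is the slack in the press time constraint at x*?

0

press time used = 4·28 + 3·8 = 136; slack = 136 − 136 = 0.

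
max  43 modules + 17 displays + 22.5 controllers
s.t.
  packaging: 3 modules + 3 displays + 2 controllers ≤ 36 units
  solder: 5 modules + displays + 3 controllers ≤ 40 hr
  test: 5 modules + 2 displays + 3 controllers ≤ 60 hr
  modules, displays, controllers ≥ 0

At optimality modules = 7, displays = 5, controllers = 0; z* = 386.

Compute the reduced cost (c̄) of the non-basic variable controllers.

At the optimum: packaging uses 36 of 36 (binding); solder uses 40 of 40 (binding); test uses 45 of 60 (slack = 15).
By complementary slackness, y = 0 for the non-binding constraint.
From A_Bᵀ y = c: 3·y_packaging + 5·y_solder = 43; 3·y_packaging + 1·y_solder = 17.
Solving: y_packaging = 3.5, y_solder = 6.5.
Reduced cost of controllers: c₃ − yᵀa₃ = 22.5 − (3.5·2 + 6.5·3) = 22.5 − 26.5 = -4.

-4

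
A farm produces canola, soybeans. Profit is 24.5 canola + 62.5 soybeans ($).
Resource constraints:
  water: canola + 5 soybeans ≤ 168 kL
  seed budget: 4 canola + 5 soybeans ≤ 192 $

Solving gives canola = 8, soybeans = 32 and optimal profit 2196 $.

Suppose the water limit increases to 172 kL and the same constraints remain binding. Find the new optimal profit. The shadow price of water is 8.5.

2230

Δb = 4, so new z* = 2196 + (8.5)·(4) = 2196 + 34 = 2230.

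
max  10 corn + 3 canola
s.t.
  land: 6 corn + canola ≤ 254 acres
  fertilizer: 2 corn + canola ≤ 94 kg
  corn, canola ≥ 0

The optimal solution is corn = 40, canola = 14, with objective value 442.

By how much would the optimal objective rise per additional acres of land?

Check each constraint at x*: land 254/254 (tight); fertilizer 94/94 (tight).
From A_Bᵀ y = c: 6·y_land + 2·y_fertilizer = 10; 1·y_land + 1·y_fertilizer = 3.
→ y_land = 1 and y_fertilizer = 2.
Shadow price of land = 1.

1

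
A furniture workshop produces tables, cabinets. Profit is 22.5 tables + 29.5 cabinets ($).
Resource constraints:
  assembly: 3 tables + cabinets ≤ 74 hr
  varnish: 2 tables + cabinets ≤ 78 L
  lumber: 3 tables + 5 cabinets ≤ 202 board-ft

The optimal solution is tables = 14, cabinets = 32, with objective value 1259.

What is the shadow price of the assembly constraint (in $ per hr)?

Check each constraint at x*: assembly 74/74 (tight); varnish 60/78 (slack 18); lumber 202/202 (tight).
Slack constraints have shadow price 0 (complementary slackness).
Dual feasibility on the basic columns requires 3·y_assembly + 3·y_lumber = 22.5, 1·y_assembly + 5·y_lumber = 29.5.
→ y_assembly = 2 and y_lumber = 5.5.
Shadow price of assembly = 2.

2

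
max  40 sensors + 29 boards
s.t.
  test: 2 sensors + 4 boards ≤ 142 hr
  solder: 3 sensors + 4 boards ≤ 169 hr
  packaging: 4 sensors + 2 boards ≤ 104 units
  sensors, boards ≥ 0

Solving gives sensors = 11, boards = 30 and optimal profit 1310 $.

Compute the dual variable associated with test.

Check each constraint at x*: test 142/142 (tight); solder 153/169 (slack 16); packaging 104/104 (tight).
By complementary slackness, y = 0 for the non-binding constraint.
From A_Bᵀ y = c: 2·y_test + 4·y_packaging = 40; 4·y_test + 2·y_packaging = 29.
Solving: y_test = 3, y_packaging = 8.5.
Shadow price of test = 3.

3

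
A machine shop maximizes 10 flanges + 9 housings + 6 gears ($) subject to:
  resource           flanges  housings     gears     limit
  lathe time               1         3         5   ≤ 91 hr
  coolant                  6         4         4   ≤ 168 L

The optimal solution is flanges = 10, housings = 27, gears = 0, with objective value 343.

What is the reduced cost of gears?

At the optimum: lathe time uses 91 of 91 (binding); coolant uses 168 of 168 (binding).
Dual feasibility on the basic columns requires 1·y_lathe time + 6·y_coolant = 10, 3·y_lathe time + 4·y_coolant = 9.
→ y_lathe time = 1 and y_coolant = 1.5.
Reduced cost of gears: c₃ − yᵀa₃ = 6 − (1·5 + 1.5·4) = 6 − 11 = -5.

-5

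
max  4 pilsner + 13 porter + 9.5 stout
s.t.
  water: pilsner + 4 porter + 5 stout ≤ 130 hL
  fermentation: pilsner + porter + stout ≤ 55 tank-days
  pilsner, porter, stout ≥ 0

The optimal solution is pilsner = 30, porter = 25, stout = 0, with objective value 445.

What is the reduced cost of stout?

Check each constraint at x*: water 130/130 (tight); fermentation 55/55 (tight).
From A_Bᵀ y = c: 1·y_water + 1·y_fermentation = 4; 4·y_water + 1·y_fermentation = 13.
This yields shadow prices y_water = 3, y_fermentation = 1.
Reduced cost of stout: c₃ − yᵀa₃ = 9.5 − (3·5 + 1·1) = 9.5 − 16 = -6.5.

-6.5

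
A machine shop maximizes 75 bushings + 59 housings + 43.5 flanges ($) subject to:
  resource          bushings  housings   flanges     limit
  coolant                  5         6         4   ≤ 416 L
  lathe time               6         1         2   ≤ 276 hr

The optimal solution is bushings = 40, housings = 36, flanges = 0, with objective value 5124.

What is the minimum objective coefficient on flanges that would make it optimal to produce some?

46

Check each constraint at x*: coolant 416/416 (tight); lathe time 276/276 (tight).
From A_Bᵀ y = c: 5·y_coolant + 6·y_lathe time = 75; 6·y_coolant + 1·y_lathe time = 59.
→ y_coolant = 9 and y_lathe time = 5.
flanges enters the basis when its profit ≥ yᵀa₃ = 9·4 + 5·2 = 46.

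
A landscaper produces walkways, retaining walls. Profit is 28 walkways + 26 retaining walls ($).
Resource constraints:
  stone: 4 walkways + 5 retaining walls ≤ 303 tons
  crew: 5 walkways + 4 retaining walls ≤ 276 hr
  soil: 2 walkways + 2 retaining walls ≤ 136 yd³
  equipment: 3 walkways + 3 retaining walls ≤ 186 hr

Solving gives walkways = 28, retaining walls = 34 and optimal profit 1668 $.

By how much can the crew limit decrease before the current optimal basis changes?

21

Binding constraints: crew, equipment. The basis is B = [[5,4],[3,3]] with det 3.
Per unit decrease in crew, x* moves by d = (-1, 1).
The basis stays optimal until stone becomes binding; allowable decrease = 21 hr.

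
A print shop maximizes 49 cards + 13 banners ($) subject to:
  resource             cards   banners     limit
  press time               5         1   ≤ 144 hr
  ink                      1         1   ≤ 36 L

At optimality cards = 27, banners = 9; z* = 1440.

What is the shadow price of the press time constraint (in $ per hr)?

Check each constraint at x*: press time 144/144 (tight); ink 36/36 (tight).
From A_Bᵀ y = c: 5·y_press time + 1·y_ink = 49; 1·y_press time + 1·y_ink = 13.
This yields shadow prices y_press time = 9, y_ink = 4.
Shadow price of press time = 9.

9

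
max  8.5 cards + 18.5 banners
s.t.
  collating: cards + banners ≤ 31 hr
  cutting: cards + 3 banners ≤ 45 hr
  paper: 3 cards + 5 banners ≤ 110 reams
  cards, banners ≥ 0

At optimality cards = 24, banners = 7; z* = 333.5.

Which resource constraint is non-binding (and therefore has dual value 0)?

paper

collating: 31/31 (binding)
cutting: 45/45 (binding)
paper: 107/110 (slack 3)
By complementary slackness, a constraint with positive slack has shadow price 0 → paper.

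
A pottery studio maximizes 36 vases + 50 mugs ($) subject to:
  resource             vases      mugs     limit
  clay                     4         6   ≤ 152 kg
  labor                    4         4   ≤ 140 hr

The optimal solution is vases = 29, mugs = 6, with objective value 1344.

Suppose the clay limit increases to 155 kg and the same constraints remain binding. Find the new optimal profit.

1365

Both clay and labor are binding at x*.
Dual feasibility on the basic columns requires 4·y_clay + 4·y_labor = 36, 6·y_clay + 4·y_labor = 50.
Solving: y_clay = 7, y_labor = 2.
Δz = y_clay·Δb = 7 × (3) = 21, so new z* = 1344 + 21 = 1365.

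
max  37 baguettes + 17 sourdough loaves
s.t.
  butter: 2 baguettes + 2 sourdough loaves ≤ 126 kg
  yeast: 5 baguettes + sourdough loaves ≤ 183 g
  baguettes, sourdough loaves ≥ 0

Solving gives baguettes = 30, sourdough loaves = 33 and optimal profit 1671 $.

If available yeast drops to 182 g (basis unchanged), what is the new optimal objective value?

At the optimum: butter uses 126 of 126 (binding); yeast uses 183 of 183 (binding).
Dual feasibility on the basic columns requires 2·y_butter + 5·y_yeast = 37, 2·y_butter + 1·y_yeast = 17.
→ y_butter = 6 and y_yeast = 5.
Δz = y_yeast·Δb = 5 × (-1) = -5, so new z* = 1671 − 5 = 1666.

1666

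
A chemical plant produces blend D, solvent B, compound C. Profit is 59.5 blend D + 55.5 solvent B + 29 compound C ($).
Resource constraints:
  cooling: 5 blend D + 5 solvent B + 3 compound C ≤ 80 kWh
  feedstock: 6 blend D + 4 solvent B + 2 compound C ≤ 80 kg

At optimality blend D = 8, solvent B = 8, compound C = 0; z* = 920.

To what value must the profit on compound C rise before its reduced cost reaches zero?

Both cooling and feedstock are binding at x*.
From A_Bᵀ y = c: 5·y_cooling + 6·y_feedstock = 59.5; 5·y_cooling + 4·y_feedstock = 55.5.
→ y_cooling = 9.5 and y_feedstock = 2.
compound C enters the basis when its profit ≥ yᵀa₃ = 9.5·3 + 2·2 = 32.5.

32.5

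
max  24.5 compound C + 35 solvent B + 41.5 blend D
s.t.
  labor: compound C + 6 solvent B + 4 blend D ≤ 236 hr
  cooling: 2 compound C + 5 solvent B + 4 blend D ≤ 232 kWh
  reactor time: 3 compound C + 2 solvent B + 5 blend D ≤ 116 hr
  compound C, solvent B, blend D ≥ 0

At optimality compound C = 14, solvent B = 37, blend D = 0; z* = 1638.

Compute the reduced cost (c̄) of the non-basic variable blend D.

Binding: labor and reactor time. Non-binding: cooling (19 unused).
Slack constraints have shadow price 0 (complementary slackness).
From A_Bᵀ y = c: 1·y_labor + 3·y_reactor time = 24.5; 6·y_labor + 2·y_reactor time = 35.
→ y_labor = 3.5 and y_reactor time = 7.
Reduced cost of blend D: c₃ − yᵀa₃ = 41.5 − (3.5·4 + 7·5) = 41.5 − 49 = -7.5.

-7.5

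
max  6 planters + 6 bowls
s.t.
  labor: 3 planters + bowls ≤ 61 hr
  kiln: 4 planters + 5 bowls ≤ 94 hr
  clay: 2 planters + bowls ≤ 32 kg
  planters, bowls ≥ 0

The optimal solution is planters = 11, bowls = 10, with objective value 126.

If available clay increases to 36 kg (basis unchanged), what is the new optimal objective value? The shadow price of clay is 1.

130

Δb = 4, so new z* = 126 + (1)·(4) = 126 + 4 = 130.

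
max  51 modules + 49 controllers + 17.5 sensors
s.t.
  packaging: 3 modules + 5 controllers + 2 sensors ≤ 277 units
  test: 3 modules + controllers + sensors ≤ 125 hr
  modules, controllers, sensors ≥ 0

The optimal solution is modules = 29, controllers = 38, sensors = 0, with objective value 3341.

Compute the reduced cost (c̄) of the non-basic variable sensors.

-7.5

Check each constraint at x*: packaging 277/277 (tight); test 125/125 (tight).
From A_Bᵀ y = c: 3·y_packaging + 3·y_test = 51; 5·y_packaging + 1·y_test = 49.
→ y_packaging = 8 and y_test = 9.
Reduced cost of sensors: c₃ − yᵀa₃ = 17.5 − (8·2 + 9·1) = 17.5 − 25 = -7.5.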